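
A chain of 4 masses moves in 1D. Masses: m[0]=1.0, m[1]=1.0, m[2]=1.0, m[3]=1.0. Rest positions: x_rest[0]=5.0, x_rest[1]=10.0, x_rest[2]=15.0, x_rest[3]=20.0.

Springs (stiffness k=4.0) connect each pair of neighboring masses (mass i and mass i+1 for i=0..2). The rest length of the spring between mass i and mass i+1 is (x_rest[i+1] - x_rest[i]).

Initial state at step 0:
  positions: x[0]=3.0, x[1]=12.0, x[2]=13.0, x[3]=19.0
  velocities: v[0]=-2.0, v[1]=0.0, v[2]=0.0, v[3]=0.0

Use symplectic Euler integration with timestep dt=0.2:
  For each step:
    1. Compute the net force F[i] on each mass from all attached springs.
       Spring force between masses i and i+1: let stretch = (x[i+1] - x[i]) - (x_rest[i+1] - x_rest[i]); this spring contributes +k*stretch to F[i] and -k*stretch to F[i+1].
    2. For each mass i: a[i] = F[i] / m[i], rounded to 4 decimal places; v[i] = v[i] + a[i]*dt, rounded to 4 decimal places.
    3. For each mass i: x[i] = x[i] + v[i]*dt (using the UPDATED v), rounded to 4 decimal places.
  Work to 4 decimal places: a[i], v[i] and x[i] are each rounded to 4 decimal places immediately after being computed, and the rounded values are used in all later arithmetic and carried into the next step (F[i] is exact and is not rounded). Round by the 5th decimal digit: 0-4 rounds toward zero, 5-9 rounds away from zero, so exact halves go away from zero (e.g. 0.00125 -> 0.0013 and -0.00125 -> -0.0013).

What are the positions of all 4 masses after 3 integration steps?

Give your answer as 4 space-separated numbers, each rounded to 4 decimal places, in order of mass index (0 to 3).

Step 0: x=[3.0000 12.0000 13.0000 19.0000] v=[-2.0000 0.0000 0.0000 0.0000]
Step 1: x=[3.2400 10.7200 13.8000 18.8400] v=[1.2000 -6.4000 4.0000 -0.8000]
Step 2: x=[3.8768 8.7360 14.9136 18.6736] v=[3.1840 -9.9200 5.5680 -0.8320]
Step 3: x=[4.4911 6.9629 15.6404 18.7056] v=[3.0714 -8.8653 3.6339 0.1600]

Answer: 4.4911 6.9629 15.6404 18.7056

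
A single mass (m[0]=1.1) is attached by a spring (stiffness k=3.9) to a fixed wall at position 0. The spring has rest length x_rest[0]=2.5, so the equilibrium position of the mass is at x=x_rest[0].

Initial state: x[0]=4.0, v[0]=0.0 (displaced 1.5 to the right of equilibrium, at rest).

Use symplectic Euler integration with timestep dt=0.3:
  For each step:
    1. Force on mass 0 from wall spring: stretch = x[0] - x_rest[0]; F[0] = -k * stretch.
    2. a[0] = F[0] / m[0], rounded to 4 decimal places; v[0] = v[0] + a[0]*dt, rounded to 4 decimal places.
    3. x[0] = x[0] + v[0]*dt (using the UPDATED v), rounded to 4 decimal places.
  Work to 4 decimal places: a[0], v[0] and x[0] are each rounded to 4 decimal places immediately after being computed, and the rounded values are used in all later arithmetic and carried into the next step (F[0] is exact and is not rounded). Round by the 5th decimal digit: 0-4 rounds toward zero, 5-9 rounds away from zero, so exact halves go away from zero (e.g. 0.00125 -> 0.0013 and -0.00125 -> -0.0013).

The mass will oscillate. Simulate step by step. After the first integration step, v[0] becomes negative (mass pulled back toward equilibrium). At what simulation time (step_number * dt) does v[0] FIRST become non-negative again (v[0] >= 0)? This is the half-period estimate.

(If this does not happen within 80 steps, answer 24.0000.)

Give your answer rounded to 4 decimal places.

Answer: 1.8000

Derivation:
Step 0: x=[4.0000] v=[0.0000]
Step 1: x=[3.5214] v=[-1.5955]
Step 2: x=[2.7168] v=[-2.6819]
Step 3: x=[1.8431] v=[-2.9125]
Step 4: x=[1.1790] v=[-2.2138]
Step 5: x=[0.9364] v=[-0.8088]
Step 6: x=[1.1927] v=[0.8543]
First v>=0 after going negative at step 6, time=1.8000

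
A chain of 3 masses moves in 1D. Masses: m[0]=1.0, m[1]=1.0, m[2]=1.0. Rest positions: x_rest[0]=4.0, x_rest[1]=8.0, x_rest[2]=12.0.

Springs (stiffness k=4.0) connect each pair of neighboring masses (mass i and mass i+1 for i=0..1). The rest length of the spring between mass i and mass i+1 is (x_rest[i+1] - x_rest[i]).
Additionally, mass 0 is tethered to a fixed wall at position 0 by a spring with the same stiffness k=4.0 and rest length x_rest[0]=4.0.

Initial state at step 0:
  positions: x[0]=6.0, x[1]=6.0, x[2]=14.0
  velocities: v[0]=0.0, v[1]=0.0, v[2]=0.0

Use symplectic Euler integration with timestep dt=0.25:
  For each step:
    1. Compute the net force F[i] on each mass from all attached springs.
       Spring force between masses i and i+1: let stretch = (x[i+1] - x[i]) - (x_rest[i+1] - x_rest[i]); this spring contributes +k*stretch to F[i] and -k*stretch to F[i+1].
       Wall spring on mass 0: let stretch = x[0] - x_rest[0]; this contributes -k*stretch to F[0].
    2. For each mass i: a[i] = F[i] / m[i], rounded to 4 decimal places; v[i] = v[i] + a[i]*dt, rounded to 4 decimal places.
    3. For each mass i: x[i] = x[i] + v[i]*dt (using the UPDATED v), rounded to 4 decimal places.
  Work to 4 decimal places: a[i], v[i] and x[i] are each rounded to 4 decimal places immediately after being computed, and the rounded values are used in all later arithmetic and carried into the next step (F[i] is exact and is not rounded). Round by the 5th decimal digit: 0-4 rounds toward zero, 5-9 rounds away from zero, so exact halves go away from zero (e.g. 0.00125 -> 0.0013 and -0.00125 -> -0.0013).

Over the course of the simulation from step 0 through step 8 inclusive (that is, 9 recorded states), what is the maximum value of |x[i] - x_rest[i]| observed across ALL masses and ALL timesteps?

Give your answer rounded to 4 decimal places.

Step 0: x=[6.0000 6.0000 14.0000] v=[0.0000 0.0000 0.0000]
Step 1: x=[4.5000 8.0000 13.0000] v=[-6.0000 8.0000 -4.0000]
Step 2: x=[2.7500 10.3750 11.7500] v=[-7.0000 9.5000 -5.0000]
Step 3: x=[2.2188 11.1875 11.1563] v=[-2.1250 3.2500 -2.3750]
Step 4: x=[3.3750 9.7500 11.5704] v=[4.6249 -5.7499 1.6562]
Step 5: x=[5.2812 7.1739 12.5294] v=[7.6249 -10.3045 3.8358]
Step 6: x=[6.3403 5.4635 13.1495] v=[4.2364 -6.8417 2.4803]
Step 7: x=[5.5951 5.8938 12.8481] v=[-2.9807 1.7211 -1.2057]
Step 8: x=[3.5258 7.9880 11.8081] v=[-8.2771 8.3767 -4.1600]
Max displacement = 3.1875

Answer: 3.1875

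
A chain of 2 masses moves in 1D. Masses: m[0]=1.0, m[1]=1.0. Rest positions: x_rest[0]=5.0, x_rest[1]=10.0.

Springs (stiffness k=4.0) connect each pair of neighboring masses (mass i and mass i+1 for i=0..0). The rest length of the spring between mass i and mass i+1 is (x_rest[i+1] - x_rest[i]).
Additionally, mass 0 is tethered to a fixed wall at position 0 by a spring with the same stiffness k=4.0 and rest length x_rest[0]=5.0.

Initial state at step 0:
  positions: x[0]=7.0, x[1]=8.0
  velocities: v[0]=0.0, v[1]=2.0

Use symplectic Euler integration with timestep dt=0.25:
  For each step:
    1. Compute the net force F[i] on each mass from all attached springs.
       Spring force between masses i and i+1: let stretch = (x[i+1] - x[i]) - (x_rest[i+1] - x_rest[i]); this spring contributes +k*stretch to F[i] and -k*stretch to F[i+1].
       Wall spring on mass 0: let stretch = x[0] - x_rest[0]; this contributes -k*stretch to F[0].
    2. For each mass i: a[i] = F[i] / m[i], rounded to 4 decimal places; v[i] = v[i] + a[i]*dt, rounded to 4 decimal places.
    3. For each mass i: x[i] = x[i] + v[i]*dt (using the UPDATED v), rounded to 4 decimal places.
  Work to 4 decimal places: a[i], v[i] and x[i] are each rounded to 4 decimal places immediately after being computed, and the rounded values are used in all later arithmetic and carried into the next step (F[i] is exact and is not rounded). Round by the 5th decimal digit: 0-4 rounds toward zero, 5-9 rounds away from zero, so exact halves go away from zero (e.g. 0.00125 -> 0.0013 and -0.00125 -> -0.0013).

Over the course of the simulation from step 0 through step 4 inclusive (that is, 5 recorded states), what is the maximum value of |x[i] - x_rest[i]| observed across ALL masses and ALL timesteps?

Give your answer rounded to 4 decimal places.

Answer: 2.3438

Derivation:
Step 0: x=[7.0000 8.0000] v=[0.0000 2.0000]
Step 1: x=[5.5000 9.5000] v=[-6.0000 6.0000]
Step 2: x=[3.6250 11.2500] v=[-7.5000 7.0000]
Step 3: x=[2.7500 12.3438] v=[-3.5000 4.3750]
Step 4: x=[3.5860 12.2891] v=[3.3438 -0.2188]
Max displacement = 2.3438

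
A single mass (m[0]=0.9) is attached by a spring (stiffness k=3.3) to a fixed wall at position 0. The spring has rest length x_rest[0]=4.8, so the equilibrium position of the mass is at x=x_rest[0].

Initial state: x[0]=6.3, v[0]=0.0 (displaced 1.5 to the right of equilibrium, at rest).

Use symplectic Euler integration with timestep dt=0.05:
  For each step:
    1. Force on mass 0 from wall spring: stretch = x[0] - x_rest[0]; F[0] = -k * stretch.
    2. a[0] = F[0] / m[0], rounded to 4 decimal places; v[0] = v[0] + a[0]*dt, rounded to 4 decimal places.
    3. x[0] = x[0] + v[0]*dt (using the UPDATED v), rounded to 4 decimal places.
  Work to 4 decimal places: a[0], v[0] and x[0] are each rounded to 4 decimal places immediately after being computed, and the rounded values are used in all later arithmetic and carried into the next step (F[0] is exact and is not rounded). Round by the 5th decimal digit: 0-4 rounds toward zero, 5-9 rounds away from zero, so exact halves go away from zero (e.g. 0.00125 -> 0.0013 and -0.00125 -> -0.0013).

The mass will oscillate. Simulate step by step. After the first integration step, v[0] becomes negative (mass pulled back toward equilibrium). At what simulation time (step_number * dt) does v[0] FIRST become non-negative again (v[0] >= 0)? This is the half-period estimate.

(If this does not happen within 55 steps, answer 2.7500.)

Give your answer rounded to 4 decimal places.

Step 0: x=[6.3000] v=[0.0000]
Step 1: x=[6.2863] v=[-0.2750]
Step 2: x=[6.2589] v=[-0.5475]
Step 3: x=[6.2182] v=[-0.8150]
Step 4: x=[6.1645] v=[-1.0750]
Step 5: x=[6.0982] v=[-1.3252]
Step 6: x=[6.0200] v=[-1.5632]
Step 7: x=[5.9307] v=[-1.7869]
Step 8: x=[5.8310] v=[-1.9942]
Step 9: x=[5.7218] v=[-2.1832]
Step 10: x=[5.6042] v=[-2.3522]
Step 11: x=[5.4792] v=[-2.4996]
Step 12: x=[5.3480] v=[-2.6241]
Step 13: x=[5.2118] v=[-2.7246]
Step 14: x=[5.0718] v=[-2.8001]
Step 15: x=[4.9293] v=[-2.8499]
Step 16: x=[4.7856] v=[-2.8736]
Step 17: x=[4.6421] v=[-2.8710]
Step 18: x=[4.5000] v=[-2.8421]
Step 19: x=[4.3606] v=[-2.7871]
Step 20: x=[4.2253] v=[-2.7065]
Step 21: x=[4.0952] v=[-2.6011]
Step 22: x=[3.9716] v=[-2.4719]
Step 23: x=[3.8556] v=[-2.3200]
Step 24: x=[3.7483] v=[-2.1469]
Step 25: x=[3.6506] v=[-1.9541]
Step 26: x=[3.5634] v=[-1.7434]
Step 27: x=[3.4876] v=[-1.5167]
Step 28: x=[3.4238] v=[-1.2761]
Step 29: x=[3.3726] v=[-1.0238]
Step 30: x=[3.3345] v=[-0.7621]
Step 31: x=[3.3098] v=[-0.4934]
Step 32: x=[3.2988] v=[-0.2202]
Step 33: x=[3.3016] v=[0.0550]
First v>=0 after going negative at step 33, time=1.6500

Answer: 1.6500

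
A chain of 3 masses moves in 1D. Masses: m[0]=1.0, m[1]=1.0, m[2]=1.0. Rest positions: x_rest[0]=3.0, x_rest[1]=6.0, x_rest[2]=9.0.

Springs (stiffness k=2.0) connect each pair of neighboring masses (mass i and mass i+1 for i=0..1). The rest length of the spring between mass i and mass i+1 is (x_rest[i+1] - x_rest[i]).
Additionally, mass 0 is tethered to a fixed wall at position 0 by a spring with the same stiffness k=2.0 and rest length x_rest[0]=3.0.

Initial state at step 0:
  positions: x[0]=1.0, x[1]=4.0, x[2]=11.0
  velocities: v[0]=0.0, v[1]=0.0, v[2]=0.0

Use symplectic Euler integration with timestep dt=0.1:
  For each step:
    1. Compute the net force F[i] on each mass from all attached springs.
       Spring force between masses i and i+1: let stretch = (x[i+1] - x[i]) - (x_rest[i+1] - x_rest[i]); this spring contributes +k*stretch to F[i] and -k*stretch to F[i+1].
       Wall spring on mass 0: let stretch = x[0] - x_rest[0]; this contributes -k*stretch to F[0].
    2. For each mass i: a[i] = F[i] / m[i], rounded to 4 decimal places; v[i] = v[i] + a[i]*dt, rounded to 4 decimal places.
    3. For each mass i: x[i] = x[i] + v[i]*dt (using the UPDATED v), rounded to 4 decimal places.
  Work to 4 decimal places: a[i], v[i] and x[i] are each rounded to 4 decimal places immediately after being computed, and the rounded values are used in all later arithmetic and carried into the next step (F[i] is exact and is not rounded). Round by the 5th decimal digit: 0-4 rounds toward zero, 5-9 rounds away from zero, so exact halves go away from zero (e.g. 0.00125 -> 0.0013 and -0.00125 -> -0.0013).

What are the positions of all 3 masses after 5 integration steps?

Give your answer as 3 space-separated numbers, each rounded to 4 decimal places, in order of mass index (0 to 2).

Step 0: x=[1.0000 4.0000 11.0000] v=[0.0000 0.0000 0.0000]
Step 1: x=[1.0400 4.0800 10.9200] v=[0.4000 0.8000 -0.8000]
Step 2: x=[1.1200 4.2360 10.7632] v=[0.8000 1.5600 -1.5680]
Step 3: x=[1.2399 4.4602 10.5359] v=[1.1992 2.2422 -2.2734]
Step 4: x=[1.3994 4.7415 10.2471] v=[1.5953 2.8133 -2.8885]
Step 5: x=[1.5978 5.0661 9.9081] v=[1.9838 3.2460 -3.3896]

Answer: 1.5978 5.0661 9.9081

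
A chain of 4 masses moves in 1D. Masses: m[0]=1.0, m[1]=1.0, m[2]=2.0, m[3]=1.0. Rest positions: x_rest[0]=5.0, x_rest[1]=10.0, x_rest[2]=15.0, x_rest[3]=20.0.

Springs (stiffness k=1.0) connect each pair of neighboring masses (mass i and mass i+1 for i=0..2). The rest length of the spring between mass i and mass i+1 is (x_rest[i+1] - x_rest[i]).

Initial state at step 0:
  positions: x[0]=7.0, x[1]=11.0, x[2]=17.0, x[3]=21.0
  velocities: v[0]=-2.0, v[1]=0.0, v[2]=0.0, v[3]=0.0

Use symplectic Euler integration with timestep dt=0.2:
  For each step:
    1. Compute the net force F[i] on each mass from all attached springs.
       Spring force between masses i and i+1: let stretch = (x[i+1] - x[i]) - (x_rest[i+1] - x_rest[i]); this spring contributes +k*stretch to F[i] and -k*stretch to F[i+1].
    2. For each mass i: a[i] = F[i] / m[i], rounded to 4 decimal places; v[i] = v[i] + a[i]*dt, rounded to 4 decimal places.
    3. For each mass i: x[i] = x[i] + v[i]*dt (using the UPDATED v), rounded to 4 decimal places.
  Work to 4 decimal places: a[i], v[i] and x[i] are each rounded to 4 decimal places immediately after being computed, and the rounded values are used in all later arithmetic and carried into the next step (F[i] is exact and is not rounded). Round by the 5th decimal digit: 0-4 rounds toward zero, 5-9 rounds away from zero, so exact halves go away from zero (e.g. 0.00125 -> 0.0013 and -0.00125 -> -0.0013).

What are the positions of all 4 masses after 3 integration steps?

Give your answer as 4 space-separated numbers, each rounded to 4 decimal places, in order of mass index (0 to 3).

Answer: 5.6461 11.3710 16.7793 21.2243

Derivation:
Step 0: x=[7.0000 11.0000 17.0000 21.0000] v=[-2.0000 0.0000 0.0000 0.0000]
Step 1: x=[6.5600 11.0800 16.9600 21.0400] v=[-2.2000 0.4000 -0.2000 0.2000]
Step 2: x=[6.1008 11.2144 16.8840 21.1168] v=[-2.2960 0.6720 -0.3800 0.3840]
Step 3: x=[5.6461 11.3710 16.7793 21.2243] v=[-2.2733 0.7832 -0.5237 0.5374]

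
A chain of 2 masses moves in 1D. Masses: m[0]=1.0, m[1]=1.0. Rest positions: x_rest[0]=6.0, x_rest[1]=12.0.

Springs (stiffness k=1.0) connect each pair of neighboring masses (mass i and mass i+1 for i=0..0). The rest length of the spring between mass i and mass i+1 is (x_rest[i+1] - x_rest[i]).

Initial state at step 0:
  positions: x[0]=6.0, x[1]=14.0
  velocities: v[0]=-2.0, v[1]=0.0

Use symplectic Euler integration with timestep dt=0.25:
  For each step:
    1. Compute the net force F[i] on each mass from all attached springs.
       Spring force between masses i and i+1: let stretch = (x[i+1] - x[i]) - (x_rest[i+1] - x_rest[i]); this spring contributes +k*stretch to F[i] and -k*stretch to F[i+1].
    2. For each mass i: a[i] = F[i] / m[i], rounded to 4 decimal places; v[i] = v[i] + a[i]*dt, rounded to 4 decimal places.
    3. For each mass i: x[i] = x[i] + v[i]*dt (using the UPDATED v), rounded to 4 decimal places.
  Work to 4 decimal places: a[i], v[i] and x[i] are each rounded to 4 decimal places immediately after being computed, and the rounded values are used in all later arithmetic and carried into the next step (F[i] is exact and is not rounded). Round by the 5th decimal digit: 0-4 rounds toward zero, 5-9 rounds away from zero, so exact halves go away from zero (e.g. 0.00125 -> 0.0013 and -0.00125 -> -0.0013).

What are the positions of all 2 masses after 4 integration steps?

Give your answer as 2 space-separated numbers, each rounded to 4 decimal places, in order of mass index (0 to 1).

Step 0: x=[6.0000 14.0000] v=[-2.0000 0.0000]
Step 1: x=[5.6250 13.8750] v=[-1.5000 -0.5000]
Step 2: x=[5.3906 13.6094] v=[-0.9375 -1.0625]
Step 3: x=[5.2949 13.2051] v=[-0.3828 -1.6172]
Step 4: x=[5.3186 12.6814] v=[0.0948 -2.0948]

Answer: 5.3186 12.6814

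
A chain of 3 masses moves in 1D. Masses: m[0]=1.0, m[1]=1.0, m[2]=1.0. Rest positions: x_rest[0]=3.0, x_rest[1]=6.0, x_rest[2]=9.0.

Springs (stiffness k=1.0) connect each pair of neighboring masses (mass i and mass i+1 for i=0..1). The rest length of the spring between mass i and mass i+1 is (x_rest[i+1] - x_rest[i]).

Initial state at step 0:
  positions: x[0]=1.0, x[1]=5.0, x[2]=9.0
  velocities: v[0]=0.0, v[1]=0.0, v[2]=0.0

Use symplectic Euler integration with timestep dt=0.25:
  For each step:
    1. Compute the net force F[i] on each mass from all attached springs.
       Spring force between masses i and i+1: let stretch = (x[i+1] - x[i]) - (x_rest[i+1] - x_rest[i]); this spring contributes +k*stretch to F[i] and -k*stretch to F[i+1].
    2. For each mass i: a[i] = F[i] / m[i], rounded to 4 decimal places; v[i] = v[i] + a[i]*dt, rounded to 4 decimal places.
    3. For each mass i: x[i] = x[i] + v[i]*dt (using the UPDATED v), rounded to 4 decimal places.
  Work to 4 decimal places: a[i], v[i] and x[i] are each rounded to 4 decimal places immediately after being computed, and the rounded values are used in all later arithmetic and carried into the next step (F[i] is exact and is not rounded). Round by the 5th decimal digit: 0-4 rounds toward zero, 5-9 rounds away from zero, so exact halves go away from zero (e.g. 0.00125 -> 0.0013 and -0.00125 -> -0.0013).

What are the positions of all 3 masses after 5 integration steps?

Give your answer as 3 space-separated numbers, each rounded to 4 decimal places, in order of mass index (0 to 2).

Step 0: x=[1.0000 5.0000 9.0000] v=[0.0000 0.0000 0.0000]
Step 1: x=[1.0625 5.0000 8.9375] v=[0.2500 0.0000 -0.2500]
Step 2: x=[1.1836 5.0000 8.8164] v=[0.4844 0.0000 -0.4844]
Step 3: x=[1.3557 5.0000 8.6443] v=[0.6885 0.0000 -0.6885]
Step 4: x=[1.5681 5.0000 8.4319] v=[0.8496 0.0000 -0.8496]
Step 5: x=[1.8075 5.0000 8.1925] v=[0.9576 0.0000 -0.9576]

Answer: 1.8075 5.0000 8.1925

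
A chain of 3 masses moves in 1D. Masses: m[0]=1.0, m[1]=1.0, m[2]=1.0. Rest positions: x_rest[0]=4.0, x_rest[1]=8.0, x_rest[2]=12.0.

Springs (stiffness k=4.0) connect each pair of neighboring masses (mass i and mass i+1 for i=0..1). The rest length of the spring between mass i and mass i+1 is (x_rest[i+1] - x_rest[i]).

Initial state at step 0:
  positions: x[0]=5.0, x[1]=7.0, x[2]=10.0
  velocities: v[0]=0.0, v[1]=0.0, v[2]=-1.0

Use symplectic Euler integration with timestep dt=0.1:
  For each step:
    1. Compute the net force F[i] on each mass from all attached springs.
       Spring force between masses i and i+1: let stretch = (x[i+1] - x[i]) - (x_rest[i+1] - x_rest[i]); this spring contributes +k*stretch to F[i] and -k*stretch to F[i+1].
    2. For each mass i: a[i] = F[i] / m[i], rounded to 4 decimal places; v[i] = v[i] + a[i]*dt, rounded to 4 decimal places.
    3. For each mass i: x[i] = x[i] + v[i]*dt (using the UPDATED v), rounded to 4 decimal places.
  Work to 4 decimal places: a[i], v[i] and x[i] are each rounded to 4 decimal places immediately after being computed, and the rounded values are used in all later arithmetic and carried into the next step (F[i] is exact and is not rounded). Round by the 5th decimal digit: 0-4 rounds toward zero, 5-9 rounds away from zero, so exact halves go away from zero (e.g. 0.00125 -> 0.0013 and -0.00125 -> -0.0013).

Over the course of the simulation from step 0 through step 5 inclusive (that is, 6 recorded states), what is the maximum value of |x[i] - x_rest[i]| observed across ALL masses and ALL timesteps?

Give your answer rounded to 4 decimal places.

Step 0: x=[5.0000 7.0000 10.0000] v=[0.0000 0.0000 -1.0000]
Step 1: x=[4.9200 7.0400 9.9400] v=[-0.8000 0.4000 -0.6000]
Step 2: x=[4.7648 7.1112 9.9240] v=[-1.5520 0.7120 -0.1600]
Step 3: x=[4.5435 7.2011 9.9555] v=[-2.2134 0.8986 0.3149]
Step 4: x=[4.2685 7.2948 10.0368] v=[-2.7504 0.9373 0.8131]
Step 5: x=[3.9545 7.3772 10.1684] v=[-3.1399 0.8236 1.3163]
Max displacement = 2.0760

Answer: 2.0760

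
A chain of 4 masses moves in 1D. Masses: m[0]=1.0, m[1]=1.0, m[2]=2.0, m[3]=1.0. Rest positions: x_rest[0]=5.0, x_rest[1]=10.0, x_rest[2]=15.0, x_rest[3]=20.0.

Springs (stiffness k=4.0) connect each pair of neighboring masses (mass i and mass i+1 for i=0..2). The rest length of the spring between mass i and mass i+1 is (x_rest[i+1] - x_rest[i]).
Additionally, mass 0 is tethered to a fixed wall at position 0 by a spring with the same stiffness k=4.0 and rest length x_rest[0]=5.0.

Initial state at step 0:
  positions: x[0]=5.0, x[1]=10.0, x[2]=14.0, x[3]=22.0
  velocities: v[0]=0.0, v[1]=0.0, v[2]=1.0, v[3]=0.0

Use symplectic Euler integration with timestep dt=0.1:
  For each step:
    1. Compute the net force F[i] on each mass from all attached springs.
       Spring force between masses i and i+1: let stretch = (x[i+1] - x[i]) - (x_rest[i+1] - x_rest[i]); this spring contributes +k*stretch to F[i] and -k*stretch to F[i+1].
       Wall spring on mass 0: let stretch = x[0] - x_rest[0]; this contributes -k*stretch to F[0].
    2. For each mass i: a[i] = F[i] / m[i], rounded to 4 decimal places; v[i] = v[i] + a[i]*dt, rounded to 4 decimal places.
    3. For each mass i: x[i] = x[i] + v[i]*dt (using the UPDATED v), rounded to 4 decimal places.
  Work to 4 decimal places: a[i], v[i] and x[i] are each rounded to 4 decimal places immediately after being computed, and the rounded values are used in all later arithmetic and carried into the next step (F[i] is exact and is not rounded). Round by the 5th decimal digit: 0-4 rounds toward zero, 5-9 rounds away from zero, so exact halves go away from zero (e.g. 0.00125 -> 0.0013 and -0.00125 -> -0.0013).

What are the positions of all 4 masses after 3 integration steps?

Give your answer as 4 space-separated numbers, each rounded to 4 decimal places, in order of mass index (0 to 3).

Answer: 4.9925 9.8067 14.7329 21.3351

Derivation:
Step 0: x=[5.0000 10.0000 14.0000 22.0000] v=[0.0000 0.0000 1.0000 0.0000]
Step 1: x=[5.0000 9.9600 14.1800 21.8800] v=[0.0000 -0.4000 1.8000 -1.2000]
Step 2: x=[4.9984 9.8904 14.4296 21.6520] v=[-0.0160 -0.6960 2.4960 -2.2800]
Step 3: x=[4.9925 9.8067 14.7329 21.3351] v=[-0.0586 -0.8371 3.0326 -3.1690]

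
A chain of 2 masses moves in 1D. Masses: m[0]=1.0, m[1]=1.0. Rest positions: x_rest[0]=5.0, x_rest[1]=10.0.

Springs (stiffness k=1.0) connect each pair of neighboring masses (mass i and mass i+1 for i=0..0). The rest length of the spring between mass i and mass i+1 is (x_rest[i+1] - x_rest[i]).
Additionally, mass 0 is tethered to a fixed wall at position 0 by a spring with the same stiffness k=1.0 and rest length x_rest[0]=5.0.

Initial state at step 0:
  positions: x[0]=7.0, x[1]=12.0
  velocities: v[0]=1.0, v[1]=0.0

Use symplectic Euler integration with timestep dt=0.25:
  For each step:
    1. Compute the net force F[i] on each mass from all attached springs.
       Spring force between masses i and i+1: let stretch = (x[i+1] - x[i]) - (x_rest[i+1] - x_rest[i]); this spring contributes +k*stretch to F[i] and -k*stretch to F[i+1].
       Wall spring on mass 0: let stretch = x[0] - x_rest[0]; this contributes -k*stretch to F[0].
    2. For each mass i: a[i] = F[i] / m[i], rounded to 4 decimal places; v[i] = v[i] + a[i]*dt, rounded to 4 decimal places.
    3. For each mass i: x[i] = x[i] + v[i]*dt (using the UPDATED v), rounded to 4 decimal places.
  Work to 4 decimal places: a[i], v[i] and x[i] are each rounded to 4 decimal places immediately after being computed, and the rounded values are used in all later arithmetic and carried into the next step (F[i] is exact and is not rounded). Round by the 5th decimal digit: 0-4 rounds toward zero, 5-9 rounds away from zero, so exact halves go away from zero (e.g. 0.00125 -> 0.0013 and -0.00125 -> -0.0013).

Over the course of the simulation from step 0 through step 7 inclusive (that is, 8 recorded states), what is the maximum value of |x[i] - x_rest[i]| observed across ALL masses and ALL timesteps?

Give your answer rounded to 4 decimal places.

Step 0: x=[7.0000 12.0000] v=[1.0000 0.0000]
Step 1: x=[7.1250 12.0000] v=[0.5000 0.0000]
Step 2: x=[7.1094 12.0078] v=[-0.0625 0.0313]
Step 3: x=[6.9556 12.0220] v=[-0.6153 0.0567]
Step 4: x=[6.6837 12.0320] v=[-1.0876 0.0401]
Step 5: x=[6.3283 12.0203] v=[-1.4215 -0.0470]
Step 6: x=[5.9332 11.9653] v=[-1.5806 -0.2200]
Step 7: x=[5.5442 11.8458] v=[-1.5559 -0.4780]
Max displacement = 2.1250

Answer: 2.1250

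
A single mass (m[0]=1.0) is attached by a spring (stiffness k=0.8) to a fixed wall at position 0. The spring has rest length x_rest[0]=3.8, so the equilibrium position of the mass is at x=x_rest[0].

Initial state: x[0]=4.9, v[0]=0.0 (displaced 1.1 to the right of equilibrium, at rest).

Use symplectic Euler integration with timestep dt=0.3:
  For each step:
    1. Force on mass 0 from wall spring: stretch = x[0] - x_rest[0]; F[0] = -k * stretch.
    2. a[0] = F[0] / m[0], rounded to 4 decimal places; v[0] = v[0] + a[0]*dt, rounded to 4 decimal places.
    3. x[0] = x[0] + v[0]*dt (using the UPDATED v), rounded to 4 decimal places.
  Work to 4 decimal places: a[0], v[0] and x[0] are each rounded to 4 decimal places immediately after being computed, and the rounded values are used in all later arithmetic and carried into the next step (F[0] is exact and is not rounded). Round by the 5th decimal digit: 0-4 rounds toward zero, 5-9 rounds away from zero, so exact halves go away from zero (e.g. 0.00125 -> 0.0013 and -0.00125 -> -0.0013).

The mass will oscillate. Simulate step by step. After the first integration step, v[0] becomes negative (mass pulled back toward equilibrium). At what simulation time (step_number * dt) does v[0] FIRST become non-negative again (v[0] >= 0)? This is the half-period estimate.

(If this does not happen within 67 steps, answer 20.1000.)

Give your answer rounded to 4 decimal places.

Step 0: x=[4.9000] v=[0.0000]
Step 1: x=[4.8208] v=[-0.2640]
Step 2: x=[4.6681] v=[-0.5090]
Step 3: x=[4.4529] v=[-0.7174]
Step 4: x=[4.1907] v=[-0.8741]
Step 5: x=[3.9003] v=[-0.9679]
Step 6: x=[3.6027] v=[-0.9920]
Step 7: x=[3.3193] v=[-0.9447]
Step 8: x=[3.0705] v=[-0.8293]
Step 9: x=[2.8742] v=[-0.6542]
Step 10: x=[2.7446] v=[-0.4320]
Step 11: x=[2.6910] v=[-0.1787]
Step 12: x=[2.7173] v=[0.0875]
First v>=0 after going negative at step 12, time=3.6000

Answer: 3.6000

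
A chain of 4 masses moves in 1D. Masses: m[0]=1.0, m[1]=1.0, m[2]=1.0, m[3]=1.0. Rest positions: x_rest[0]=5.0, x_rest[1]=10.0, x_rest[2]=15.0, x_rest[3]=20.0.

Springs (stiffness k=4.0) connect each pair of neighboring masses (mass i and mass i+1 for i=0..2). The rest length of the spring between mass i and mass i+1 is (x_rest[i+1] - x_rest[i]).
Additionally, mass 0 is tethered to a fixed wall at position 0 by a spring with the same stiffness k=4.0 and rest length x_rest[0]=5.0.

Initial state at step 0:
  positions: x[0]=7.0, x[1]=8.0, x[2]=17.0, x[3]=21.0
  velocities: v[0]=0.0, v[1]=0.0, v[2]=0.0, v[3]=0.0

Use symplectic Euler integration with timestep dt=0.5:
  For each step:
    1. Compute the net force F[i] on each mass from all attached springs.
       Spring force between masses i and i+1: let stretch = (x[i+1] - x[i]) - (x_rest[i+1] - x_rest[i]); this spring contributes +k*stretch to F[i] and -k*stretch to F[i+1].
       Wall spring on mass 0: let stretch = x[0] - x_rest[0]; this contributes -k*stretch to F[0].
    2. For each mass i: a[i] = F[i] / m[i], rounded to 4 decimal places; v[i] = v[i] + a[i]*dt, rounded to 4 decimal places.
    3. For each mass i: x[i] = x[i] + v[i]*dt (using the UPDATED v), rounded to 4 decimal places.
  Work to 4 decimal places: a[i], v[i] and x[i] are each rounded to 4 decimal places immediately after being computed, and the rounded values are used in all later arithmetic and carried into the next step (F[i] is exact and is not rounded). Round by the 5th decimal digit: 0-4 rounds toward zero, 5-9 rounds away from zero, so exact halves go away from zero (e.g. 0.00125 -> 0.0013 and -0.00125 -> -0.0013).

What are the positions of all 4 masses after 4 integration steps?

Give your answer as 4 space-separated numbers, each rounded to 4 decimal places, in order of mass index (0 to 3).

Answer: 5.0000 10.0000 15.0000 20.0000

Derivation:
Step 0: x=[7.0000 8.0000 17.0000 21.0000] v=[0.0000 0.0000 0.0000 0.0000]
Step 1: x=[1.0000 16.0000 12.0000 22.0000] v=[-12.0000 16.0000 -10.0000 2.0000]
Step 2: x=[9.0000 5.0000 21.0000 18.0000] v=[16.0000 -22.0000 18.0000 -8.0000]
Step 3: x=[4.0000 14.0000 11.0000 22.0000] v=[-10.0000 18.0000 -20.0000 8.0000]
Step 4: x=[5.0000 10.0000 15.0000 20.0000] v=[2.0000 -8.0000 8.0000 -4.0000]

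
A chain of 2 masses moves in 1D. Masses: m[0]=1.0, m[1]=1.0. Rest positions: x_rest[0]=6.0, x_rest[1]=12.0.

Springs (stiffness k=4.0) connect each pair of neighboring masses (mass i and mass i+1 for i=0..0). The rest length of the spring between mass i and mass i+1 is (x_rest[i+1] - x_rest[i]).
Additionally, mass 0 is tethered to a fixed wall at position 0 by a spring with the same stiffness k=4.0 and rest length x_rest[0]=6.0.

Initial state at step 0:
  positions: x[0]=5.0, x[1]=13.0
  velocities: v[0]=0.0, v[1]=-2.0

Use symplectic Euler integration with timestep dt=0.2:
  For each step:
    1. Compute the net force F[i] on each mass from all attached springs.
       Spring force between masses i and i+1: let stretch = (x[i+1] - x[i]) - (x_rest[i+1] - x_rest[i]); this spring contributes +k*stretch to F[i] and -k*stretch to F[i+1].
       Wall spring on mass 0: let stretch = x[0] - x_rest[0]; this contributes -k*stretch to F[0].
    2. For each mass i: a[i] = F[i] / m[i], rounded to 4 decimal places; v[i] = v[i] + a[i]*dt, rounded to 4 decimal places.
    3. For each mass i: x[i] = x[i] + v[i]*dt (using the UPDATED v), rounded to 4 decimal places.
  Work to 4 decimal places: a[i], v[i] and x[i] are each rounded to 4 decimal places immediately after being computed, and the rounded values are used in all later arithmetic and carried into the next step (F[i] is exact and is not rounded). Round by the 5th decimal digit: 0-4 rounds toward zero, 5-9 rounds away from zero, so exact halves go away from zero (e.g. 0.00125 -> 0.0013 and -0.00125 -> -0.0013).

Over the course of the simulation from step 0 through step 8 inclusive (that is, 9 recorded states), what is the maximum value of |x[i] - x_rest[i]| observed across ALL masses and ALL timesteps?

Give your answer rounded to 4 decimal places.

Step 0: x=[5.0000 13.0000] v=[0.0000 -2.0000]
Step 1: x=[5.4800 12.2800] v=[2.4000 -3.6000]
Step 2: x=[6.1712 11.4320] v=[3.4560 -4.2400]
Step 3: x=[6.7167 10.7023] v=[2.7277 -3.6486]
Step 4: x=[6.8253 10.2949] v=[0.5428 -2.0371]
Step 5: x=[6.3969 10.2923] v=[-2.1418 -0.0128]
Step 6: x=[5.5683 10.6265] v=[-4.1430 1.6709]
Step 7: x=[4.6581 11.1114] v=[-4.5511 2.4243]
Step 8: x=[4.0351 11.5237] v=[-3.1149 2.0617]
Max displacement = 1.9649

Answer: 1.9649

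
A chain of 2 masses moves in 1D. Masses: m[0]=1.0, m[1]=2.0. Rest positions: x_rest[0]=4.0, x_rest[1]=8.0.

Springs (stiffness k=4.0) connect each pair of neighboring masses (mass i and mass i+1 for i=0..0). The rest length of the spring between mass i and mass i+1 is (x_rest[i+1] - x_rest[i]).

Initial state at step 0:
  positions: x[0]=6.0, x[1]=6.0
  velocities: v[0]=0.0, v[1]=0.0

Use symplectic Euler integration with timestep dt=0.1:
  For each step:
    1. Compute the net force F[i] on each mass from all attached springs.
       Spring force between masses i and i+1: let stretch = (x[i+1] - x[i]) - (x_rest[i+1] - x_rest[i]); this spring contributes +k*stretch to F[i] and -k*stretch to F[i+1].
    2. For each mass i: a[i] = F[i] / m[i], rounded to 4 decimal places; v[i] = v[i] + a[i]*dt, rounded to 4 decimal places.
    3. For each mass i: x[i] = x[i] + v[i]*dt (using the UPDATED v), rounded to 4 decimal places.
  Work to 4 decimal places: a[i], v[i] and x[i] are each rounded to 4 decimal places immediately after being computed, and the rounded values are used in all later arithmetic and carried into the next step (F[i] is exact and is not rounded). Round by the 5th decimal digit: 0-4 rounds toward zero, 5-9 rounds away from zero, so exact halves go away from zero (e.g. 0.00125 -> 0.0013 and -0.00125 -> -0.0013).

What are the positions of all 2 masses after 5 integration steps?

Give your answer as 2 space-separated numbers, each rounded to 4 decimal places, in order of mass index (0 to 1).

Step 0: x=[6.0000 6.0000] v=[0.0000 0.0000]
Step 1: x=[5.8400 6.0800] v=[-1.6000 0.8000]
Step 2: x=[5.5296 6.2352] v=[-3.1040 1.5520]
Step 3: x=[5.0874 6.4563] v=[-4.4218 2.2109]
Step 4: x=[4.5400 6.7300] v=[-5.4742 2.7371]
Step 5: x=[3.9202 7.0399] v=[-6.1982 3.0991]

Answer: 3.9202 7.0399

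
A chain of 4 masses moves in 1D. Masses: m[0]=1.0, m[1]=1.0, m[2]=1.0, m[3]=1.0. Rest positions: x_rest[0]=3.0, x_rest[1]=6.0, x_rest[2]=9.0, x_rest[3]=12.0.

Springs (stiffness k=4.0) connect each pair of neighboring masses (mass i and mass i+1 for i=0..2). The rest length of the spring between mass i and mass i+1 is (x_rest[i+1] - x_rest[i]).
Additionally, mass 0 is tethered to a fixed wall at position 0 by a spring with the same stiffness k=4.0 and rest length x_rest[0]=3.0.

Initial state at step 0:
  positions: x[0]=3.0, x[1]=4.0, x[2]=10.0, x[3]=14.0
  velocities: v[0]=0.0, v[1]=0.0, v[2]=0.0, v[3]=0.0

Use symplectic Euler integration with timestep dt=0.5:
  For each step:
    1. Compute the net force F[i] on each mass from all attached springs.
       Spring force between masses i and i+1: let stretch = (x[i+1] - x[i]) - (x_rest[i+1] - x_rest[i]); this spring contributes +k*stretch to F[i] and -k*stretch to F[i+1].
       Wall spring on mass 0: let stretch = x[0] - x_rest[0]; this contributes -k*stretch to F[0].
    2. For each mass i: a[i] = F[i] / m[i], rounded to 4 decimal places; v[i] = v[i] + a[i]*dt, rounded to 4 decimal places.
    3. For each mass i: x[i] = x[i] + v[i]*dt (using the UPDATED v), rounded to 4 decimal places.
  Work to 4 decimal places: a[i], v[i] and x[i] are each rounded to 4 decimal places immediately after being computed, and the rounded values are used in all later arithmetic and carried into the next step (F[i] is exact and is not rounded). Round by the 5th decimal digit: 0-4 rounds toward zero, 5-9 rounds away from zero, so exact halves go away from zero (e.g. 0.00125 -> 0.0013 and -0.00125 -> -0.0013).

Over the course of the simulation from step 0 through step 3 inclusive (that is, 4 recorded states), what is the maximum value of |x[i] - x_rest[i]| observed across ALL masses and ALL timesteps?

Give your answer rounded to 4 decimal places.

Step 0: x=[3.0000 4.0000 10.0000 14.0000] v=[0.0000 0.0000 0.0000 0.0000]
Step 1: x=[1.0000 9.0000 8.0000 13.0000] v=[-4.0000 10.0000 -4.0000 -2.0000]
Step 2: x=[6.0000 5.0000 12.0000 10.0000] v=[10.0000 -8.0000 8.0000 -6.0000]
Step 3: x=[4.0000 9.0000 7.0000 12.0000] v=[-4.0000 8.0000 -10.0000 4.0000]
Max displacement = 3.0000

Answer: 3.0000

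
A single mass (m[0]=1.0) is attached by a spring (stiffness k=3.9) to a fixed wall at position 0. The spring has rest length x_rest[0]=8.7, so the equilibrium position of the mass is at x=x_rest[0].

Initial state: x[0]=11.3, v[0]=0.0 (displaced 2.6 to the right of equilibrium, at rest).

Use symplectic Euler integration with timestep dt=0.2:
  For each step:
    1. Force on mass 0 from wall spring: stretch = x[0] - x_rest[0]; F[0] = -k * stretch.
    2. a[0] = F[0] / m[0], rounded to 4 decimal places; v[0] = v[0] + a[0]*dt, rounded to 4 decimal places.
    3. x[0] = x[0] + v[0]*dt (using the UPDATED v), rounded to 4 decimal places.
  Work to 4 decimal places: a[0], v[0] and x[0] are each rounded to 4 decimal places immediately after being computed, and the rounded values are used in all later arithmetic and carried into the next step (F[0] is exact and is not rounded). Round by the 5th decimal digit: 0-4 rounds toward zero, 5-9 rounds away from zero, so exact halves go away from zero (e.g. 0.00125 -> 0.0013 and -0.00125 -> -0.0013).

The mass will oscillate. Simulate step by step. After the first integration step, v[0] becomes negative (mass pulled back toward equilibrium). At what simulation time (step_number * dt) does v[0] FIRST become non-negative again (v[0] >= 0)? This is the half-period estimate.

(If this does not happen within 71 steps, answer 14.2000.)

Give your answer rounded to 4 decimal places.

Answer: 1.6000

Derivation:
Step 0: x=[11.3000] v=[0.0000]
Step 1: x=[10.8944] v=[-2.0280]
Step 2: x=[10.1465] v=[-3.7396]
Step 3: x=[9.1729] v=[-4.8679]
Step 4: x=[8.1255] v=[-5.2368]
Step 5: x=[7.1678] v=[-4.7887]
Step 6: x=[6.4491] v=[-3.5936]
Step 7: x=[6.0815] v=[-1.8379]
Step 8: x=[6.1224] v=[0.2045]
First v>=0 after going negative at step 8, time=1.6000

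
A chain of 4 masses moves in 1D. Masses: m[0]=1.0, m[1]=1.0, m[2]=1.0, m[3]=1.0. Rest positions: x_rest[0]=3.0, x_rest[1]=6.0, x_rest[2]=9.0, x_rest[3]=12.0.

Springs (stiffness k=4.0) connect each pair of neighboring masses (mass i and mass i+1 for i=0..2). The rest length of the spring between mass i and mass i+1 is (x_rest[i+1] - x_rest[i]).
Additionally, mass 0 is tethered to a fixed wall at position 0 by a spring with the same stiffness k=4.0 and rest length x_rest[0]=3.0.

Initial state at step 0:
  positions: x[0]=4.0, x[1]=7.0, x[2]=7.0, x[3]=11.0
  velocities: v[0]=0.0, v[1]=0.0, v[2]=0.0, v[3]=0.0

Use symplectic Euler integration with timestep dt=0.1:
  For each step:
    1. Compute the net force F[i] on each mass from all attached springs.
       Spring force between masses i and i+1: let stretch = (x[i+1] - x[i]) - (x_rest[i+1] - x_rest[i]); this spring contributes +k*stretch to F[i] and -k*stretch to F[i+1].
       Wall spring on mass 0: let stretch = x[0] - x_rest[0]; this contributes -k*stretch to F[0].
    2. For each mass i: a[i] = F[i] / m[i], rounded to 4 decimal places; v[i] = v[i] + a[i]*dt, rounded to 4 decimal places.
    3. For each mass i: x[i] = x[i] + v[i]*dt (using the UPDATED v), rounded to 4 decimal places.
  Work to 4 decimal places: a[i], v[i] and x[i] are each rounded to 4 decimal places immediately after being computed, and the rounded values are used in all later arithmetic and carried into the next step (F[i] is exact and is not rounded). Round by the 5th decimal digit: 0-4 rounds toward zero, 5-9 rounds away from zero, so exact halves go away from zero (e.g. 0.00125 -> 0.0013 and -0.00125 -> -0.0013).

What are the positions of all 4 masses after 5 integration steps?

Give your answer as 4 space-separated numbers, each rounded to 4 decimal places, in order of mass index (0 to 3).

Answer: 3.3625 5.6510 8.7933 10.6508

Derivation:
Step 0: x=[4.0000 7.0000 7.0000 11.0000] v=[0.0000 0.0000 0.0000 0.0000]
Step 1: x=[3.9600 6.8800 7.1600 10.9600] v=[-0.4000 -1.2000 1.6000 -0.4000]
Step 2: x=[3.8784 6.6544 7.4608 10.8880] v=[-0.8160 -2.2560 3.0080 -0.7200]
Step 3: x=[3.7527 6.3500 7.8664 10.7989] v=[-1.2570 -3.0438 4.0563 -0.8909]
Step 4: x=[3.5808 6.0024 8.3287 10.7125] v=[-1.7192 -3.4762 4.6227 -0.8639]
Step 5: x=[3.3625 5.6510 8.7933 10.6508] v=[-2.1829 -3.5143 4.6457 -0.6174]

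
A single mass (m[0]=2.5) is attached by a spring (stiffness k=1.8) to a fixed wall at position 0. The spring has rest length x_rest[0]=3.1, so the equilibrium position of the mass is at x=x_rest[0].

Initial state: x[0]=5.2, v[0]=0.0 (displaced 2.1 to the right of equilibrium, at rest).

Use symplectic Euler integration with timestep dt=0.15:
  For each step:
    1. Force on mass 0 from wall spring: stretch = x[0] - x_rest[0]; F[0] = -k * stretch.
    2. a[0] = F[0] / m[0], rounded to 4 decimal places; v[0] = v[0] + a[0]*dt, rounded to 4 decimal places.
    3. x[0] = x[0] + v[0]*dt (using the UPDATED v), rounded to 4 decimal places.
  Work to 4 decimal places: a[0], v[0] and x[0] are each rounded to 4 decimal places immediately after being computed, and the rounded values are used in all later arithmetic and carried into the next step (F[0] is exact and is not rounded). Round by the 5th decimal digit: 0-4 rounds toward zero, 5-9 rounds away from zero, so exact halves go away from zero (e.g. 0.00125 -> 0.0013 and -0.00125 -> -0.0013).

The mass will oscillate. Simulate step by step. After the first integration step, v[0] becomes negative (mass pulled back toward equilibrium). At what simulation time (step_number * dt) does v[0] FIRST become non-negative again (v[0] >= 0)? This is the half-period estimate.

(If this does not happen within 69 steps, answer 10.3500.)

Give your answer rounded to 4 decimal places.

Answer: 3.7500

Derivation:
Step 0: x=[5.2000] v=[0.0000]
Step 1: x=[5.1660] v=[-0.2268]
Step 2: x=[5.0985] v=[-0.4499]
Step 3: x=[4.9986] v=[-0.6657]
Step 4: x=[4.8680] v=[-0.8708]
Step 5: x=[4.7087] v=[-1.0618]
Step 6: x=[4.5234] v=[-1.2355]
Step 7: x=[4.3150] v=[-1.3892]
Step 8: x=[4.0869] v=[-1.5204]
Step 9: x=[3.8429] v=[-1.6270]
Step 10: x=[3.5868] v=[-1.7072]
Step 11: x=[3.3228] v=[-1.7598]
Step 12: x=[3.0552] v=[-1.7839]
Step 13: x=[2.7883] v=[-1.7791]
Step 14: x=[2.5265] v=[-1.7454]
Step 15: x=[2.2740] v=[-1.6835]
Step 16: x=[2.0349] v=[-1.5943]
Step 17: x=[1.8130] v=[-1.4793]
Step 18: x=[1.6120] v=[-1.3403]
Step 19: x=[1.4351] v=[-1.1796]
Step 20: x=[1.2851] v=[-0.9998]
Step 21: x=[1.1645] v=[-0.8038]
Step 22: x=[1.0753] v=[-0.5948]
Step 23: x=[1.0189] v=[-0.3761]
Step 24: x=[0.9962] v=[-0.1513]
Step 25: x=[1.0076] v=[0.0759]
First v>=0 after going negative at step 25, time=3.7500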